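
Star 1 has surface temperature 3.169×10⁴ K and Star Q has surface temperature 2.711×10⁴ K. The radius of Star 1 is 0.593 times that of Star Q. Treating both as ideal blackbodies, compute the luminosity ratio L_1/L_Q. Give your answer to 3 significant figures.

L_1/L_Q ≈ 0.657

L ∝ R²T⁴, so L_1/L_Q = (R_1/R_Q)²(T_1/T_Q)⁴ = (0.593)² × (3.169×10⁴/2.711×10⁴)⁴ = 0.351649 × 1.86711 = 0.657.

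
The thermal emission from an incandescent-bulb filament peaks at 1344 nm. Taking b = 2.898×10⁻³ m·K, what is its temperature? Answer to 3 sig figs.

Wien's law gives T = b/λ_max = (2.898×10⁻³ m·K)/(1.344×10⁻⁶ m) = 2.16×10³ K.

T ≈ 2.16×10³ K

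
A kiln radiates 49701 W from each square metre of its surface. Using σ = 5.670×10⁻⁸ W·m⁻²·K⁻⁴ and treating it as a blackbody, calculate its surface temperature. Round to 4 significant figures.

T ≈ 967.6 K

I = σT⁴, so T = (I/σ)^(1/4) = (49701/(5.670×10⁻⁸))^(1/4) = 967.6 K.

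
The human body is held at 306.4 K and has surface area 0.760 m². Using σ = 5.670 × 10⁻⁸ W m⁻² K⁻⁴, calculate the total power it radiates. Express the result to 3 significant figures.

P ≈ 380 W

Area A = 0.760 m².
P = σAT⁴ = 5.670×10⁻⁸ × 0.760 × (306.4)⁴ = 380 W.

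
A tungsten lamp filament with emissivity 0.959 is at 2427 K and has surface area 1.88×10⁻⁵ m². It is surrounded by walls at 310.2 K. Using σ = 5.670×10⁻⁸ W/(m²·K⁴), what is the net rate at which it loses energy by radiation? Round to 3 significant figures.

Area A = 1.88×10⁻⁵ m².
Net radiated power P_net = εσA(T⁴ − T₀⁴) = 0.959×5.670×10⁻⁸×1.88×10⁻⁵×(2427⁴ − 310.2⁴).
T⁴ − T₀⁴ = 3.46960×10¹³ − 9.25907×10⁹ = 3.46867×10¹³ K⁴, so P_net = 35.5 W.

Net loss ≈ 35.5 W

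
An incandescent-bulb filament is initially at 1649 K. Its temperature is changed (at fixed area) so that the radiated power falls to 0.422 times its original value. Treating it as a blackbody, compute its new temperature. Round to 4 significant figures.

P ∝ T⁴, so T₂/T₁ = (P₂/P₁)^(1/4) = (0.422)^(1/4) = 0.805987.
T₂ = 1649 × 0.805987 = 1329 K.

T₂ ≈ 1329 K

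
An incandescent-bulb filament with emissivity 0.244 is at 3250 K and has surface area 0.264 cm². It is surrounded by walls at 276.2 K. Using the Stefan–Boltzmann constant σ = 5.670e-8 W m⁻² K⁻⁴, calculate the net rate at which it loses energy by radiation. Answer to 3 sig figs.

Area A = 0.264 cm² = 2.64×10⁻⁵ m².
Net radiated power P_net = εσA(T⁴ − T₀⁴) = 0.244×5.670×10⁻⁸×2.64×10⁻⁵×(3250⁴ − 276.2⁴).
T⁴ − T₀⁴ = 1.11566×10¹⁴ − 5.81962×10⁹ = 1.11560×10¹⁴ K⁴, so P_net = 40.7 W.

Net loss ≈ 40.7 W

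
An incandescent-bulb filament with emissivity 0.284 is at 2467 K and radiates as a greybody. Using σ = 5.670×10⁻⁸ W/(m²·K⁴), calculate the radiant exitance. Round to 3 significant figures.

Stefan–Boltzmann: I = εσT⁴ = 0.284 × 5.670×10⁻⁸ × (2467)⁴ = 5.96×10⁵ W/m².

I ≈ 5.96×10⁵ W/m²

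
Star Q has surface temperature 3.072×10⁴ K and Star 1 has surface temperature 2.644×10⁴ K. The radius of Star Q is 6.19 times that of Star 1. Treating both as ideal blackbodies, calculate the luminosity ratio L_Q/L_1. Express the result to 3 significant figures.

L_Q/L_1 ≈ 69.8

L ∝ R²T⁴, so L_Q/L_1 = (R_Q/R_1)²(T_Q/T_1)⁴ = (6.19)² × (3.072×10⁴/2.644×10⁴)⁴ = 38.3161 × 1.82238 = 69.8.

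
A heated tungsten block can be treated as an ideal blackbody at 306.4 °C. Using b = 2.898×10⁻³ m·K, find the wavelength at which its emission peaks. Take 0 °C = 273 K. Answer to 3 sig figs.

T = 306.4 °C + 273 = 579.4 K.
Wien's displacement law: λ_max = b/T = (2.898×10⁻³ m·K)/(579.4 K) = 5.002×10⁻⁶ m.
That is 5.00 μm, in the infrared range.

λ_max ≈ 5.00 μm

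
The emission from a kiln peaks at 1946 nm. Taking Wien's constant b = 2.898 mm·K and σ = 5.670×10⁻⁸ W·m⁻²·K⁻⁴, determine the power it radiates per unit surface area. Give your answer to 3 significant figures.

Wien's law: T = b/λ_max = 2.898×10⁻³/1.946×10⁻⁶ = 1489.21 K.
Then I = σT⁴ = 5.670×10⁻⁸×(1489.21)⁴ = 2.79×10⁵ W/m².

I ≈ 2.79×10⁵ W/m²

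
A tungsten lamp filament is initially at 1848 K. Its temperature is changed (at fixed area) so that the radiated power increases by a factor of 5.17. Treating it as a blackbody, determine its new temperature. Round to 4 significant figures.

T₂ ≈ 2787 K

P ∝ T⁴, so T₂/T₁ = (P₂/P₁)^(1/4) = (5.17)^(1/4) = 1.50790.
T₂ = 1848 × 1.50790 = 2787 K.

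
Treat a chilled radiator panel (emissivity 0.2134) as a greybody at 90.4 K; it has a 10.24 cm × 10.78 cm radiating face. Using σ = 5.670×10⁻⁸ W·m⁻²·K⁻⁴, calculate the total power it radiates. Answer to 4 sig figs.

Area A = 0.1024 × 0.1078 = 0.0110387 m².
P = εσAT⁴ = 0.2134 × 5.670×10⁻⁸ × 0.0110387 × (90.4)⁴ = 8.920×10⁻³ W.

P ≈ 8.920×10⁻³ W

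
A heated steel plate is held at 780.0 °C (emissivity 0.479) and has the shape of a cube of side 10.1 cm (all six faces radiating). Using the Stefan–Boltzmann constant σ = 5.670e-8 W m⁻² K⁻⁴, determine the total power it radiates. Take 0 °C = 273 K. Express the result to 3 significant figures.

T = 780.0 °C + 273 = 1053.0 K.
Area A = 6s² = 6×(0.101 m)² = 0.061206 m².
P = εσAT⁴ = 0.479 × 5.670×10⁻⁸ × 0.061206 × (1053.0)⁴ = 2.04×10³ W.

P ≈ 2.04×10³ W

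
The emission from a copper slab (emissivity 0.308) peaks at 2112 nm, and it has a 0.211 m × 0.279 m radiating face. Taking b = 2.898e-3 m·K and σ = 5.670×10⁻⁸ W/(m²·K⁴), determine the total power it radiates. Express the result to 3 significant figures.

Wien's law: T = b/λ_max = 2.898×10⁻³/2.112×10⁻⁶ = 1372.16 K.
Area A = 0.211 × 0.279 = 0.058869 m².
Then P = εσAT⁴ = 0.308×5.670×10⁻⁸×0.058869×(1372.16)⁴ = 3.64×10³ W.

P ≈ 3.64×10³ W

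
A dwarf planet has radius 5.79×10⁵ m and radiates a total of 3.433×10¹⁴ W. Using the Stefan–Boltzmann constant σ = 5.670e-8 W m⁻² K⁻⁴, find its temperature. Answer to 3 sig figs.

Surface area A = 4πR² = 4π(5.79×10⁵ m)² = 4.21276×10¹² m².
P = σAT⁴ ⇒ T = (P/(σA))^(1/4) = (3.433×10¹⁴/(5.670×10⁻⁸×4.21276×10¹²))^(1/4) = 195 K.

T ≈ 195 K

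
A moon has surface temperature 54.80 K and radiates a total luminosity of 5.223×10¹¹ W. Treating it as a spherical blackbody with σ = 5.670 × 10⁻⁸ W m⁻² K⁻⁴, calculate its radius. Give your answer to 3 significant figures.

R ≈ 2.85×10⁵ m

L = 4πR²σT⁴ ⇒ R = √(L/(4πσT⁴)).
σT⁴ = 0.511335 W/m², so R = √(5.223×10¹¹/(4π×0.511335)) = 2.85×10⁵ m.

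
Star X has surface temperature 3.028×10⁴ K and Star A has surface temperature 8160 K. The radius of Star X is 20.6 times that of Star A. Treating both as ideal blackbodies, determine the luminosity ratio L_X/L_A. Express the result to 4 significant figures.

L_X/L_A ≈ 8.046×10⁴

L ∝ R²T⁴, so L_X/L_A = (R_X/R_A)²(T_X/T_A)⁴ = (20.6)² × (3.028×10⁴/8160)⁴ = 424.36 × 189.611 = 8.046×10⁴.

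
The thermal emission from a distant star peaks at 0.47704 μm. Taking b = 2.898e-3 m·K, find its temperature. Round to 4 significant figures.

T ≈ 6075 K

Wien's law gives T = b/λ_max = (2.898×10⁻³ m·K)/(4.7704×10⁻⁷ m) = 6075 K.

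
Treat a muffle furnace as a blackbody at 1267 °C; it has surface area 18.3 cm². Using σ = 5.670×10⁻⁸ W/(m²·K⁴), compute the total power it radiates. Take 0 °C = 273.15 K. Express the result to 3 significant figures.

P ≈ 584 W

T = 1267 °C + 273.15 = 1540.15 K.
Area A = 18.3 cm² = 1.83×10⁻³ m².
P = σAT⁴ = 5.670×10⁻⁸ × 1.83×10⁻³ × (1540.15)⁴ = 584 W.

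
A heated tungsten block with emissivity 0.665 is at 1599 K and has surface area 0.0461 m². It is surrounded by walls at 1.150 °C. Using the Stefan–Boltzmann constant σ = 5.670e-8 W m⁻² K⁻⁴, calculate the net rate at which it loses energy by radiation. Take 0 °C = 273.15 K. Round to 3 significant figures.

Surroundings: T = 1.150 °C + 273.15 = 274.300 K.
Area A = 0.0461 m².
Net radiated power P_net = εσA(T⁴ − T₀⁴) = 0.665×5.670×10⁻⁸×0.0461×(1599⁴ − 274.300⁴).
T⁴ − T₀⁴ = 6.53723×10¹² − 5.66113×10⁹ = 6.53157×10¹² K⁴, so P_net = 1.14×10⁴ W.

Net loss ≈ 1.14×10⁴ W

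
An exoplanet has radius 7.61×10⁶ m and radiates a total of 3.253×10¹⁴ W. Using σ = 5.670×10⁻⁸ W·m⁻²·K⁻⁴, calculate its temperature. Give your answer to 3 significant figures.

T ≈ 53.0 K

Surface area A = 4πR² = 4π(7.61×10⁶ m)² = 7.27745×10¹⁴ m².
P = σAT⁴ ⇒ T = (P/(σA))^(1/4) = (3.253×10¹⁴/(5.670×10⁻⁸×7.27745×10¹⁴))^(1/4) = 53.0 K.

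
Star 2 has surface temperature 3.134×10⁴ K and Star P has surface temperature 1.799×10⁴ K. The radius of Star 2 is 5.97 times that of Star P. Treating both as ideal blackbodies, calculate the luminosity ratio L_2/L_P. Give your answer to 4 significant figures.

L ∝ R²T⁴, so L_2/L_P = (R_2/R_P)²(T_2/T_P)⁴ = (5.97)² × (3.134×10⁴/1.799×10⁴)⁴ = 35.6409 × 9.21025 = 328.3.

L_2/L_P ≈ 328.3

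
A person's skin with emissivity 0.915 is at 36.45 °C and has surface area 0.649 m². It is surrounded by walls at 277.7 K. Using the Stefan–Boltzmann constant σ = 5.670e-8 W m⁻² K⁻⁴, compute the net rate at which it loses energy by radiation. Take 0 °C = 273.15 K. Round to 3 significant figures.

T = 36.45 °C + 273.15 = 309.60 K.
Area A = 0.649 m².
Net radiated power P_net = εσA(T⁴ − T₀⁴) = 0.915×5.670×10⁻⁸×0.649×(309.60⁴ − 277.7⁴).
T⁴ − T₀⁴ = 9.18764×10⁹ − 5.94708×10⁹ = 3.24056×10⁹ K⁴, so P_net = 109 W.

Net loss ≈ 109 W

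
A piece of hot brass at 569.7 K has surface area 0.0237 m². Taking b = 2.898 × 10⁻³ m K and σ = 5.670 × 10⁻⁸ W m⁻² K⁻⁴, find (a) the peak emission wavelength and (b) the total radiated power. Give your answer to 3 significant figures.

λ_max ≈ 5.09 μm; P ≈ 142 W

(a) λ_max = b/T = 2.898×10⁻³/569.7 = 5.087×10⁻⁶ m = 5.09 μm.
Area A = 0.0237 m².
(b) P = σAT⁴ = 5.670×10⁻⁸×0.0237×(569.7)⁴ = 142 W.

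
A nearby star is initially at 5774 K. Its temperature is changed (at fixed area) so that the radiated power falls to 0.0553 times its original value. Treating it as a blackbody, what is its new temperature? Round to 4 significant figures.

P ∝ T⁴, so T₂/T₁ = (P₂/P₁)^(1/4) = (0.0553)^(1/4) = 0.484932.
T₂ = 5774 × 0.484932 = 2800 K.

T₂ ≈ 2800 K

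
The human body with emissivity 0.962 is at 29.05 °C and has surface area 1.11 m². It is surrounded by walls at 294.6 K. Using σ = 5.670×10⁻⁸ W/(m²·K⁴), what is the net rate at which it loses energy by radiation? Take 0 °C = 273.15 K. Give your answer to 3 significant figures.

T = 29.05 °C + 273.15 = 302.20 K.
Area A = 1.11 m².
Net radiated power P_net = εσA(T⁴ − T₀⁴) = 0.962×5.670×10⁻⁸×1.11×(302.20⁴ − 294.6⁴).
T⁴ − T₀⁴ = 8.34023×10⁹ − 7.53236×10⁹ = 8.07870×10⁸ K⁴, so P_net = 48.9 W.

Net loss ≈ 48.9 W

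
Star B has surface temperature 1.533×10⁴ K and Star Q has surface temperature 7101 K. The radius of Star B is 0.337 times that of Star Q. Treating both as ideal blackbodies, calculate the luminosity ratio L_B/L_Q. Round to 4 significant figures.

L ∝ R²T⁴, so L_B/L_Q = (R_B/R_Q)²(T_B/T_Q)⁴ = (0.337)² × (1.533×10⁴/7101)⁴ = 0.113569 × 21.7215 = 2.467.

L_B/L_Q ≈ 2.467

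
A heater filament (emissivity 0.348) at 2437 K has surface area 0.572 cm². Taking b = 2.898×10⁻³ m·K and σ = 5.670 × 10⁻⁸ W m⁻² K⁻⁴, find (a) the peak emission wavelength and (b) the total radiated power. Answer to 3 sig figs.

λ_max ≈ 1.19×10³ nm; P ≈ 39.8 W

(a) λ_max = b/T = 2.898×10⁻³/2437 = 1.189×10⁻⁶ m = 1.19×10³ nm.
Area A = 0.572 cm² = 5.72×10⁻⁵ m².
(b) P = εσAT⁴ = 0.348×5.670×10⁻⁸×5.72×10⁻⁵×(2437)⁴ = 39.8 W.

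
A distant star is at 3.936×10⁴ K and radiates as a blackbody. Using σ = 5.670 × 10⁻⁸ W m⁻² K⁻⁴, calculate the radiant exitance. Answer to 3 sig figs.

I ≈ 1.36×10¹¹ W/m²

Stefan–Boltzmann: I = σT⁴ = 5.670×10⁻⁸ × (3.936×10⁴)⁴ = 1.36×10¹¹ W/m².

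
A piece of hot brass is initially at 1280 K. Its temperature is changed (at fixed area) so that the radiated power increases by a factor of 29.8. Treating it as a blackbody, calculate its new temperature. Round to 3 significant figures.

T₂ ≈ 2.99×10³ K

P ∝ T⁴, so T₂/T₁ = (P₂/P₁)^(1/4) = (29.8)^(1/4) = 2.33644.
T₂ = 1280 × 2.33644 = 2.99×10³ K.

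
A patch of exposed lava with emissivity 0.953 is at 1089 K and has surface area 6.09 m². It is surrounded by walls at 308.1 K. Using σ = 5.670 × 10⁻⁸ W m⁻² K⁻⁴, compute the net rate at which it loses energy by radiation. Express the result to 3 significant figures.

Net loss ≈ 4.60×10⁵ W

Area A = 6.09 m².
Net radiated power P_net = εσA(T⁴ − T₀⁴) = 0.953×5.670×10⁻⁸×6.09×(1089⁴ − 308.1⁴).
T⁴ − T₀⁴ = 1.40641×10¹² − 9.01087×10⁹ = 1.39740×10¹² K⁴, so P_net = 4.60×10⁵ W.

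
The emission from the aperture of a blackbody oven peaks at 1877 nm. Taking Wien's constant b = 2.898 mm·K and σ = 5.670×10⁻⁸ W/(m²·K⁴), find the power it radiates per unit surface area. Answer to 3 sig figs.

I ≈ 3.22×10⁵ W/m²

Wien's law: T = b/λ_max = 2.898×10⁻³/1.877×10⁻⁶ = 1543.95 K.
Then I = σT⁴ = 5.670×10⁻⁸×(1543.95)⁴ = 3.22×10⁵ W/m².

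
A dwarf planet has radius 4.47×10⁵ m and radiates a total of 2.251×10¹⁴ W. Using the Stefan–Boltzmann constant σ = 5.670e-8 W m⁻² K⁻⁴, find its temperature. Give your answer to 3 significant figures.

T ≈ 199 K

Surface area A = 4πR² = 4π(4.47×10⁵ m)² = 2.51087×10¹² m².
P = σAT⁴ ⇒ T = (P/(σA))^(1/4) = (2.251×10¹⁴/(5.670×10⁻⁸×2.51087×10¹²))^(1/4) = 199 K.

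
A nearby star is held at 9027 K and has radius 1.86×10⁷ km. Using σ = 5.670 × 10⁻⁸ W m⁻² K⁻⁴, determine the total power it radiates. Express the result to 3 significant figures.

P ≈ 1.64×10³⁰ W

Surface area A = 4πR² = 4π(1.86×10¹⁰ m)² = 4.34746×10²¹ m².
P = σAT⁴ = 5.670×10⁻⁸ × 4.34746×10²¹ × (9027)⁴ = 1.64×10³⁰ W.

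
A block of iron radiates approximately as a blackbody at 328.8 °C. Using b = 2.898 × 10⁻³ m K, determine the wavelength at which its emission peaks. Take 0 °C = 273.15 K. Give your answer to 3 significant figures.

λ_max ≈ 4.81 μm

T = 328.8 °C + 273.15 = 601.95 K.
Wien's displacement law: λ_max = b/T = (2.898×10⁻³ m·K)/(601.95 K) = 4.814×10⁻⁶ m.
That is 4.81 μm, in the infrared range.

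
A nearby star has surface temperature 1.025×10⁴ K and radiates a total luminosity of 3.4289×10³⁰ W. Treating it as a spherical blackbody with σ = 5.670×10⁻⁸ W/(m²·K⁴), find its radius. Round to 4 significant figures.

L = 4πR²σT⁴ ⇒ R = √(L/(4πσT⁴)).
σT⁴ = 6.25862×10⁸ W/m², so R = √(3.4289×10³⁰/(4π×6.25862×10⁸)) = 2.088×10¹⁰ m.

R ≈ 2.088×10¹⁰ m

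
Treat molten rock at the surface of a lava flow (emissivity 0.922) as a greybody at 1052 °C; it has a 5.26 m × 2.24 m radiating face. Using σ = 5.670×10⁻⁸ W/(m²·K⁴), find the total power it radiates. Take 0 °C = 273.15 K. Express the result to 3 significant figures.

P ≈ 1.90×10⁶ W

T = 1052 °C + 273.15 = 1325.15 K.
Area A = 5.26 × 2.24 = 11.7824 m².
P = εσAT⁴ = 0.922 × 5.670×10⁻⁸ × 11.7824 × (1325.15)⁴ = 1.90×10⁶ W.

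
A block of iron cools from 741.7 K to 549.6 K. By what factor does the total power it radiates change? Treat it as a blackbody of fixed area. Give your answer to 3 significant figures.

P₂/P₁ ≈ 0.301

P ∝ T⁴, so P₂/P₁ = (T₂/T₁)⁴ = (549.6/741.7)⁴ = (0.741000)⁴ = 0.301.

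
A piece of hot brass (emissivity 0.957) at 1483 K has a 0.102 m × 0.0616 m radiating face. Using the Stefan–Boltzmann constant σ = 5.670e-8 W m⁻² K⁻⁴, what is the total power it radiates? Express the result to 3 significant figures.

P ≈ 1.65×10³ W

Area A = 0.102 × 0.0616 = 6.2832×10⁻³ m².
P = εσAT⁴ = 0.957 × 5.670×10⁻⁸ × 6.2832×10⁻³ × (1483)⁴ = 1.65×10³ W.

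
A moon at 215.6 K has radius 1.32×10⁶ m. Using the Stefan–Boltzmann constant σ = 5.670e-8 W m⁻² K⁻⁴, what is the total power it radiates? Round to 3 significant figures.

Surface area A = 4πR² = 4π(1.32×10⁶ m)² = 2.18956×10¹³ m².
P = σAT⁴ = 5.670×10⁻⁸ × 2.18956×10¹³ × (215.6)⁴ = 2.68×10¹⁵ W.

P ≈ 2.68×10¹⁵ W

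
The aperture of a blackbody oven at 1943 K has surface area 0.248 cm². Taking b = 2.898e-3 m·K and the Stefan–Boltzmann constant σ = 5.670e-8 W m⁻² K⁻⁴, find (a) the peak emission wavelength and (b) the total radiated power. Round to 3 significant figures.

λ_max ≈ 1.49 μm; P ≈ 20.0 W

(a) λ_max = b/T = 2.898×10⁻³/1943 = 1.492×10⁻⁶ m = 1.49 μm.
Area A = 0.248 cm² = 2.48×10⁻⁵ m².
(b) P = σAT⁴ = 5.670×10⁻⁸×2.48×10⁻⁵×(1943)⁴ = 20.0 W.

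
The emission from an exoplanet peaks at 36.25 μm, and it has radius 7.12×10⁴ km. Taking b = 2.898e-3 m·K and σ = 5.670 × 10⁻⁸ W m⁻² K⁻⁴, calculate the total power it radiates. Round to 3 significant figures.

Wien's law: T = b/λ_max = 2.898×10⁻³/3.625×10⁻⁵ = 79.9448 K.
Surface area A = 4πR² = 4π(7.12×10⁷ m)² = 6.37045×10¹⁶ m².
Then P = σAT⁴ = 5.670×10⁻⁸×6.37045×10¹⁶×(79.9448)⁴ = 1.48×10¹⁷ W.

P ≈ 1.48×10¹⁷ W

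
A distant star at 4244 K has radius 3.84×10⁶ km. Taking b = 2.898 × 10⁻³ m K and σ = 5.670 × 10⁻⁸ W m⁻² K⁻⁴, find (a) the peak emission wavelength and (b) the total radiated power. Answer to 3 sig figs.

λ_max ≈ 0.683 μm; P ≈ 3.41×10²⁷ W

(a) λ_max = b/T = 2.898×10⁻³/4244 = 6.828×10⁻⁷ m = 0.683 μm.
Surface area A = 4πR² = 4π(3.84×10⁹ m)² = 1.85299×10²⁰ m².
(b) P = σAT⁴ = 5.670×10⁻⁸×1.85299×10²⁰×(4244)⁴ = 3.41×10²⁷ W.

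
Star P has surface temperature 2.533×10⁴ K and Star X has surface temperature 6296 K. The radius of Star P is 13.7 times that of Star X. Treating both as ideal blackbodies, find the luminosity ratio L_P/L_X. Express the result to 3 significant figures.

L ∝ R²T⁴, so L_P/L_X = (R_P/R_X)²(T_P/T_X)⁴ = (13.7)² × (2.533×10⁴/6296)⁴ = 187.69 × 261.988 = 4.92×10⁴.

L_P/L_X ≈ 4.92×10⁴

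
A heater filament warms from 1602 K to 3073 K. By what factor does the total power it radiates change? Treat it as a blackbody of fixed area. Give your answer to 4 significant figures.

P ∝ T⁴, so P₂/P₁ = (T₂/T₁)⁴ = (3073/1602)⁴ = (1.91823)⁴ = 13.54.

P₂/P₁ ≈ 13.54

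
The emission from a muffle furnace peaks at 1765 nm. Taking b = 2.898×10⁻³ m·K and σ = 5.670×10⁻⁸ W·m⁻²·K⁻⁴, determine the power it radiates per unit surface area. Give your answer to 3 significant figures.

Wien's law: T = b/λ_max = 2.898×10⁻³/1.765×10⁻⁶ = 1641.93 K.
Then I = σT⁴ = 5.670×10⁻⁸×(1641.93)⁴ = 4.12×10⁵ W/m².

I ≈ 4.12×10⁵ W/m²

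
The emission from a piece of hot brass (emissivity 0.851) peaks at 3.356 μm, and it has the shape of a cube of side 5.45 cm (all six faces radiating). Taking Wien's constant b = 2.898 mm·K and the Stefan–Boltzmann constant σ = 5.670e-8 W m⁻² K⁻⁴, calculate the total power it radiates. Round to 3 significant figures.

Wien's law: T = b/λ_max = 2.898×10⁻³/3.356×10⁻⁶ = 863.528 K.
Area A = 6s² = 6×(0.0545 m)² = 0.0178215 m².
Then P = εσAT⁴ = 0.851×5.670×10⁻⁸×0.0178215×(863.528)⁴ = 478 W.

P ≈ 478 W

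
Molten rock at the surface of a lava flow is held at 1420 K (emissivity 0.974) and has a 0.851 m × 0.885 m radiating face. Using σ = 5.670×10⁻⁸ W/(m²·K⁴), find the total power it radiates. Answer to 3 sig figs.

P ≈ 1.69×10⁵ W

Area A = 0.851 × 0.885 = 0.753135 m².
P = εσAT⁴ = 0.974 × 5.670×10⁻⁸ × 0.753135 × (1420)⁴ = 1.69×10⁵ W.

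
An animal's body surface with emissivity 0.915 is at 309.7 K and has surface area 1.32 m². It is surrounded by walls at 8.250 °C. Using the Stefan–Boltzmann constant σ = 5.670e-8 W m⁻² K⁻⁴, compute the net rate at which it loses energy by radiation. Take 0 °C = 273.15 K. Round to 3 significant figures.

Net loss ≈ 201 W

Surroundings: T = 8.250 °C + 273.15 = 281.400 K.
Area A = 1.32 m².
Net radiated power P_net = εσA(T⁴ − T₀⁴) = 0.915×5.670×10⁻⁸×1.32×(309.7⁴ − 281.400⁴).
T⁴ − T₀⁴ = 9.19951×10⁹ − 6.27042×10⁹ = 2.92909×10⁹ K⁴, so P_net = 201 W.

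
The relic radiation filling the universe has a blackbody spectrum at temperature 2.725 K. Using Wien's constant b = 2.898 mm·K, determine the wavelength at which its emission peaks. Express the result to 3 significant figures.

λ_max ≈ 1.06×10⁻³ m

Wien's displacement law: λ_max = b/T = (2.898×10⁻³ m·K)/(2.725 K) = 1.063×10⁻³ m.
That is 1.06×10⁻³ m, in the microwave range.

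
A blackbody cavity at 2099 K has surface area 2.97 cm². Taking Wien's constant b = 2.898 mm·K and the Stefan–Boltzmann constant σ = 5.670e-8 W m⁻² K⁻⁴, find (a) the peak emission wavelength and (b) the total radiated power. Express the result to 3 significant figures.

λ_max ≈ 1.38 μm; P ≈ 327 W

(a) λ_max = b/T = 2.898×10⁻³/2099 = 1.381×10⁻⁶ m = 1.38 μm.
Area A = 2.97 cm² = 2.97×10⁻⁴ m².
(b) P = σAT⁴ = 5.670×10⁻⁸×2.97×10⁻⁴×(2099)⁴ = 327 W.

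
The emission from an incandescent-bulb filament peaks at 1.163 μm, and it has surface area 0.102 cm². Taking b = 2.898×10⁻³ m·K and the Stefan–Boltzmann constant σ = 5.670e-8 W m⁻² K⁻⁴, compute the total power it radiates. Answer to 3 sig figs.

Wien's law: T = b/λ_max = 2.898×10⁻³/1.163×10⁻⁶ = 2491.83 K.
Area A = 0.102 cm² = 1.02×10⁻⁵ m².
Then P = σAT⁴ = 5.670×10⁻⁸×1.02×10⁻⁵×(2491.83)⁴ = 22.3 W.

P ≈ 22.3 W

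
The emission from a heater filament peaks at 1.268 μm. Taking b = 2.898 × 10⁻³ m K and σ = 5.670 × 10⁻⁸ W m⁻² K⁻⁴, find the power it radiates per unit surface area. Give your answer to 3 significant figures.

Wien's law: T = b/λ_max = 2.898×10⁻³/1.268×10⁻⁶ = 2285.49 K.
Then I = σT⁴ = 5.670×10⁻⁸×(2285.49)⁴ = 1.55×10⁶ W/m².

I ≈ 1.55×10⁶ W/m²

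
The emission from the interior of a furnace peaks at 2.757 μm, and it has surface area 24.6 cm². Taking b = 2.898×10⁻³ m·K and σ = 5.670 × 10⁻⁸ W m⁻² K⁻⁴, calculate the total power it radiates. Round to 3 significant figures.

Wien's law: T = b/λ_max = 2.898×10⁻³/2.757×10⁻⁶ = 1051.14 K.
Area A = 24.6 cm² = 2.46×10⁻³ m².
Then P = σAT⁴ = 5.670×10⁻⁸×2.46×10⁻³×(1051.14)⁴ = 170 W.

P ≈ 170 W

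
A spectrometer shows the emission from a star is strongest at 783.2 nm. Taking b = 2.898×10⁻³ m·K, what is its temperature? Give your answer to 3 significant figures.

Wien's law gives T = b/λ_max = (2.898×10⁻³ m·K)/(7.832×10⁻⁷ m) = 3.70×10³ K.

T ≈ 3.70×10³ K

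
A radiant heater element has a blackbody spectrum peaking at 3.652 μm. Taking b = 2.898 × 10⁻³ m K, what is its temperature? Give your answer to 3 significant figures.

T ≈ 794 K

Wien's law gives T = b/λ_max = (2.898×10⁻³ m·K)/(3.652×10⁻⁶ m) = 794 K.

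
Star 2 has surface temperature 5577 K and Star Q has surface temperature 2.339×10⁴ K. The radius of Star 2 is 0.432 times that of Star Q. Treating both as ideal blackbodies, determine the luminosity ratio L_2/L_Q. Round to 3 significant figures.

L ∝ R²T⁴, so L_2/L_Q = (R_2/R_Q)²(T_2/T_Q)⁴ = (0.432)² × (5577/2.339×10⁴)⁴ = 0.186624 × 3.23208×10⁻³ = 6.03×10⁻⁴.

L_2/L_Q ≈ 6.03×10⁻⁴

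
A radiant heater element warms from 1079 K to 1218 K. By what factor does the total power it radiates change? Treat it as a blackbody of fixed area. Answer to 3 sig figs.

P₂/P₁ ≈ 1.62

P ∝ T⁴, so P₂/P₁ = (T₂/T₁)⁴ = (1218/1079)⁴ = (1.12882)⁴ = 1.62.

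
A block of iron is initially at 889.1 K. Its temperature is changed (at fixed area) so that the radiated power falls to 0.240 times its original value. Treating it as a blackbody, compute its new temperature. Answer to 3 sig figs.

T₂ ≈ 622 K

P ∝ T⁴, so T₂/T₁ = (P₂/P₁)^(1/4) = (0.240)^(1/4) = 0.699927.
T₂ = 889.1 × 0.699927 = 622 K.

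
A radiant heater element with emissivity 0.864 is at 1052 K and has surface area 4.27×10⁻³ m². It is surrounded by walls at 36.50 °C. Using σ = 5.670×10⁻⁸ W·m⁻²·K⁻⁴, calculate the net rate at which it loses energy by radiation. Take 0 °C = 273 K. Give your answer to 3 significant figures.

Net loss ≈ 254 W

Surroundings: T = 36.50 °C + 273 = 309.50 K.
Area A = 4.27×10⁻³ m².
Net radiated power P_net = εσA(T⁴ − T₀⁴) = 0.864×5.670×10⁻⁸×4.27×10⁻³×(1052⁴ − 309.50⁴).
T⁴ − T₀⁴ = 1.22479×10¹² − 9.17577×10⁹ = 1.21561×10¹² K⁴, so P_net = 254 W.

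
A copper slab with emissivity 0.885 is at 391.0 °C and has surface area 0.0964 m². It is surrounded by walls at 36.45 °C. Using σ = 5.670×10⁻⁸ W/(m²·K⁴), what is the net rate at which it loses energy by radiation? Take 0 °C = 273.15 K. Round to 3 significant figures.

T = 391.0 °C + 273.15 = 664.15 K.
Surroundings: T = 36.45 °C + 273.15 = 309.60 K.
Area A = 0.0964 m².
Net radiated power P_net = εσA(T⁴ − T₀⁴) = 0.885×5.670×10⁻⁸×0.0964×(664.15⁴ − 309.60⁴).
T⁴ − T₀⁴ = 1.94565×10¹¹ − 9.18764×10⁹ = 1.85377×10¹¹ K⁴, so P_net = 897 W.

Net loss ≈ 897 W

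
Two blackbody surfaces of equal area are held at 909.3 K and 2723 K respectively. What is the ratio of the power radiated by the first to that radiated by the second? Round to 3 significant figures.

P₁/P₂ ≈ 0.0124

With equal areas, P₁/P₂ = (T₁/T₂)⁴ = (909.3/2723)⁴ = 0.0124.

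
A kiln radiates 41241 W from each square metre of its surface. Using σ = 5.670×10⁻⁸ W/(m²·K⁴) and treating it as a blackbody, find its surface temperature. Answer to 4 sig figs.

T ≈ 923.5 K

I = σT⁴, so T = (I/σ)^(1/4) = (41241/(5.670×10⁻⁸))^(1/4) = 923.5 K.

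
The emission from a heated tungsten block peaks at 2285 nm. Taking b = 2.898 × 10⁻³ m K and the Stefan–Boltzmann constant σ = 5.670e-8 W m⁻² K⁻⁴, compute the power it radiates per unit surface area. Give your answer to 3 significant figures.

Wien's law: T = b/λ_max = 2.898×10⁻³/2.285×10⁻⁶ = 1268.27 K.
Then I = σT⁴ = 5.670×10⁻⁸×(1268.27)⁴ = 1.47×10⁵ W/m².

I ≈ 1.47×10⁵ W/m²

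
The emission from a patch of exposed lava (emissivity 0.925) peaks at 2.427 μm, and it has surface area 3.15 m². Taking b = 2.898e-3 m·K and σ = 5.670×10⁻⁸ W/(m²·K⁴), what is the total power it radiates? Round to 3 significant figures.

Wien's law: T = b/λ_max = 2.898×10⁻³/2.427×10⁻⁶ = 1194.07 K.
Area A = 3.15 m².
Then P = εσAT⁴ = 0.925×5.670×10⁻⁸×3.15×(1194.07)⁴ = 3.36×10⁵ W.

P ≈ 3.36×10⁵ W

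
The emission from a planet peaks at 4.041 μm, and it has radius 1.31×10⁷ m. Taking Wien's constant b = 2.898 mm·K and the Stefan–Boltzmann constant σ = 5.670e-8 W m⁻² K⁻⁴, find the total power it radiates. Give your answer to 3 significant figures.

Wien's law: T = b/λ_max = 2.898×10⁻³/4.041×10⁻⁶ = 717.149 K.
Surface area A = 4πR² = 4π(1.31×10⁷ m)² = 2.15651×10¹⁵ m².
Then P = σAT⁴ = 5.670×10⁻⁸×2.15651×10¹⁵×(717.149)⁴ = 3.23×10¹⁹ W.

P ≈ 3.23×10¹⁹ W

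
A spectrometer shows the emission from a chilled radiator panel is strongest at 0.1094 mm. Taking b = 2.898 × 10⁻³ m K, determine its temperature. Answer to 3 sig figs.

T ≈ 26.5 K

Wien's law gives T = b/λ_max = (2.898×10⁻³ m·K)/(1.094×10⁻⁴ m) = 26.5 K.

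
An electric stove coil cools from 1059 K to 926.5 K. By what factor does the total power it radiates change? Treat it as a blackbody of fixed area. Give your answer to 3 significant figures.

P₂/P₁ ≈ 0.586

P ∝ T⁴, so P₂/P₁ = (T₂/T₁)⁴ = (926.5/1059)⁴ = (0.874882)⁴ = 0.586.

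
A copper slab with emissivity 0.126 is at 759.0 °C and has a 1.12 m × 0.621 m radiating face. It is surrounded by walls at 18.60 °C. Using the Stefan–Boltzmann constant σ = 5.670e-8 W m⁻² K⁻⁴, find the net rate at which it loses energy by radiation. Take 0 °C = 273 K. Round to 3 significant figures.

Net loss ≈ 5.60×10³ W

T = 759.0 °C + 273 = 1032.0 K.
Surroundings: T = 18.60 °C + 273 = 291.60 K.
Area A = 1.12 × 0.621 = 0.69552 m².
Net radiated power P_net = εσA(T⁴ − T₀⁴) = 0.126×5.670×10⁻⁸×0.69552×(1032.0⁴ − 291.60⁴).
T⁴ − T₀⁴ = 1.13428×10¹² − 7.23020×10⁹ = 1.12705×10¹² K⁴, so P_net = 5.60×10³ W.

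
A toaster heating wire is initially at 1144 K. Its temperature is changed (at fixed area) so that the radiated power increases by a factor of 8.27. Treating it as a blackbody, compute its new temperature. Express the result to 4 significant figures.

T₂ ≈ 1940 K

P ∝ T⁴, so T₂/T₁ = (P₂/P₁)^(1/4) = (8.27)^(1/4) = 1.69581.
T₂ = 1144 × 1.69581 = 1940 K.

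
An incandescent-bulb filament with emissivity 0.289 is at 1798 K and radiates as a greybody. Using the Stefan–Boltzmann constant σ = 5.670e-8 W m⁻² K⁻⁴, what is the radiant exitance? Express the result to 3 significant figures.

I ≈ 1.71×10⁵ W/m²

Stefan–Boltzmann: I = εσT⁴ = 0.289 × 5.670×10⁻⁸ × (1798)⁴ = 1.71×10⁵ W/m².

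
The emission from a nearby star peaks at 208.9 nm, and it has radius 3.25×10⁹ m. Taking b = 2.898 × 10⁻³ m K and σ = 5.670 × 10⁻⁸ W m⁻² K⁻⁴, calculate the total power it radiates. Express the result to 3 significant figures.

Wien's law: T = b/λ_max = 2.898×10⁻³/2.089×10⁻⁷ = 13872.7 K.
Surface area A = 4πR² = 4π(3.25×10⁹ m)² = 1.32732×10²⁰ m².
Then P = σAT⁴ = 5.670×10⁻⁸×1.32732×10²⁰×(13872.7)⁴ = 2.79×10²⁹ W.

P ≈ 2.79×10²⁹ W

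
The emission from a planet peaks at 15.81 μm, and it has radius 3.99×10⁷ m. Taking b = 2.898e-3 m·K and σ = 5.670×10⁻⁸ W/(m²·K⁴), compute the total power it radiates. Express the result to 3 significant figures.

P ≈ 1.28×10¹⁸ W

Wien's law: T = b/λ_max = 2.898×10⁻³/1.581×10⁻⁵ = 183.302 K.
Surface area A = 4πR² = 4π(3.99×10⁷ m)² = 2.00058×10¹⁶ m².
Then P = σAT⁴ = 5.670×10⁻⁸×2.00058×10¹⁶×(183.302)⁴ = 1.28×10¹⁸ W.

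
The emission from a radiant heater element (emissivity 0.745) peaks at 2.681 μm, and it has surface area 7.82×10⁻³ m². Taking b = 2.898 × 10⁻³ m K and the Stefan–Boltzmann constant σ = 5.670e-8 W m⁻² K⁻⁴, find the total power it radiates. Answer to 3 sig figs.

P ≈ 451 W

Wien's law: T = b/λ_max = 2.898×10⁻³/2.681×10⁻⁶ = 1080.94 K.
Area A = 7.82×10⁻³ m².
Then P = εσAT⁴ = 0.745×5.670×10⁻⁸×7.82×10⁻³×(1080.94)⁴ = 451 W.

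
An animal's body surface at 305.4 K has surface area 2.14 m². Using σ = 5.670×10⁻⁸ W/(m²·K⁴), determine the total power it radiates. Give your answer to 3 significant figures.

P ≈ 1.06×10³ W

Area A = 2.14 m².
P = σAT⁴ = 5.670×10⁻⁸ × 2.14 × (305.4)⁴ = 1.06×10³ W.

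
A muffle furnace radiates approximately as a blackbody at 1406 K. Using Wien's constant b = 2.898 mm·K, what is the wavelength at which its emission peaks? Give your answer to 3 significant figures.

Wien's displacement law: λ_max = b/T = (2.898×10⁻³ m·K)/(1406 K) = 2.061×10⁻⁶ m.
That is 2.06×10³ nm, in the infrared range.

λ_max ≈ 2.06×10³ nm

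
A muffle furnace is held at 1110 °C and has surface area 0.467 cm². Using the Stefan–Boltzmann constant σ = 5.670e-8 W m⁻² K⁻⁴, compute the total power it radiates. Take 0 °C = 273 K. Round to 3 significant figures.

P ≈ 9.69 W

T = 1110 °C + 273 = 1383 K.
Area A = 0.467 cm² = 4.67×10⁻⁵ m².
P = σAT⁴ = 5.670×10⁻⁸ × 4.67×10⁻⁵ × (1383)⁴ = 9.69 W.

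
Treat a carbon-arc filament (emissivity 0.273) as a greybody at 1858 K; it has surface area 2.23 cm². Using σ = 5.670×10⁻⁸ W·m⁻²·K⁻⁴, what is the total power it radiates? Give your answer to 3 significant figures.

Area A = 2.23 cm² = 2.23×10⁻⁴ m².
P = εσAT⁴ = 0.273 × 5.670×10⁻⁸ × 2.23×10⁻⁴ × (1858)⁴ = 41.1 W.

P ≈ 41.1 W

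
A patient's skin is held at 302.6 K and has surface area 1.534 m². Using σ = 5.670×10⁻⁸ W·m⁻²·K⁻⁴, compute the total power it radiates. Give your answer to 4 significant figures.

Area A = 1.534 m².
P = σAT⁴ = 5.670×10⁻⁸ × 1.534 × (302.6)⁴ = 729.3 W.

P ≈ 729.3 W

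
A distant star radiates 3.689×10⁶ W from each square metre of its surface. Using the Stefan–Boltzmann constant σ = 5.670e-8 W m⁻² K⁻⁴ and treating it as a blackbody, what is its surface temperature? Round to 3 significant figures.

I = σT⁴, so T = (I/σ)^(1/4) = (3.689×10⁶/(5.670×10⁻⁸))^(1/4) = 2.84×10³ K.

T ≈ 2.84×10³ K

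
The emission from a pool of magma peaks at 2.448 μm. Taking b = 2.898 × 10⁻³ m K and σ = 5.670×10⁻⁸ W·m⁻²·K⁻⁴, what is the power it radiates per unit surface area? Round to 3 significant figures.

I ≈ 1.11×10⁵ W/m²

Wien's law: T = b/λ_max = 2.898×10⁻³/2.448×10⁻⁶ = 1183.82 K.
Then I = σT⁴ = 5.670×10⁻⁸×(1183.82)⁴ = 1.11×10⁵ W/m².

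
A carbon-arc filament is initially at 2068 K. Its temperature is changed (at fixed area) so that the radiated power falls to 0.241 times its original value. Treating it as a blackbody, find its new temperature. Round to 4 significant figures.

T₂ ≈ 1449 K

P ∝ T⁴, so T₂/T₁ = (P₂/P₁)^(1/4) = (0.241)^(1/4) = 0.700655.
T₂ = 2068 × 0.700655 = 1449 K.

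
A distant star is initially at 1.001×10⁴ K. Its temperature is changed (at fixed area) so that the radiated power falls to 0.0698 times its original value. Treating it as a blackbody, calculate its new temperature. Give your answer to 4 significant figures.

P ∝ T⁴, so T₂/T₁ = (P₂/P₁)^(1/4) = (0.0698)^(1/4) = 0.514001.
T₂ = 1.001×10⁴ × 0.514001 = 5145 K.

T₂ ≈ 5145 K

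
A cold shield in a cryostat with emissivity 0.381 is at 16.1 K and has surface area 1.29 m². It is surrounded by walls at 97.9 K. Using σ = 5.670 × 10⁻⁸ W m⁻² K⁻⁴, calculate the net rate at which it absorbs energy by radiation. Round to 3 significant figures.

Net gain ≈ 2.56 W

Area A = 1.29 m².
Net radiated power P_net = εσA(T⁴ − T₀⁴) = 0.381×5.670×10⁻⁸×1.29×(16.1⁴ − 97.9⁴).
T⁴ − T₀⁴ = 67189.8 − 9.18609×10⁷ = -9.17937×10⁷ K⁴, so P_net = -2.56 W — negative, meaning a net gain of 2.56 W.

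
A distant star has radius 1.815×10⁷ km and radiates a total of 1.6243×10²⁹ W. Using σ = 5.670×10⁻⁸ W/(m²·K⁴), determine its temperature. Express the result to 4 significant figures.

T ≈ 5129 K

Surface area A = 4πR² = 4π(1.815×10¹⁰ m)² = 4.13965×10²¹ m².
P = σAT⁴ ⇒ T = (P/(σA))^(1/4) = (1.6243×10²⁹/(5.670×10⁻⁸×4.13965×10²¹))^(1/4) = 5129 K.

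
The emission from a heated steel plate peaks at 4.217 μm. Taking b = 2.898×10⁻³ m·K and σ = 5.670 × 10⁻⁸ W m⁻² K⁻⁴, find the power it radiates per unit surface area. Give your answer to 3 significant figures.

I ≈ 1.26×10⁴ W/m²

Wien's law: T = b/λ_max = 2.898×10⁻³/4.217×10⁻⁶ = 687.218 K.
Then I = σT⁴ = 5.670×10⁻⁸×(687.218)⁴ = 1.26×10⁴ W/m².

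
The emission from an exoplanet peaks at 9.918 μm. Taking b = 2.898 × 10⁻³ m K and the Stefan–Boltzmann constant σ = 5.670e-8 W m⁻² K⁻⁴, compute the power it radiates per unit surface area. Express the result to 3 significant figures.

Wien's law: T = b/λ_max = 2.898×10⁻³/9.918×10⁻⁶ = 292.196 K.
Then I = σT⁴ = 5.670×10⁻⁸×(292.196)⁴ = 413 W/m².

I ≈ 413 W/m²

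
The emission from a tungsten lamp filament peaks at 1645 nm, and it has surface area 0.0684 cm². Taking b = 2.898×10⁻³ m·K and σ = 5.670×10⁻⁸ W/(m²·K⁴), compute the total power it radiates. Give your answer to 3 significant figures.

P ≈ 3.74 W

Wien's law: T = b/λ_max = 2.898×10⁻³/1.645×10⁻⁶ = 1761.70 K.
Area A = 0.0684 cm² = 6.84×10⁻⁶ m².
Then P = σAT⁴ = 5.670×10⁻⁸×6.84×10⁻⁶×(1761.70)⁴ = 3.74 W.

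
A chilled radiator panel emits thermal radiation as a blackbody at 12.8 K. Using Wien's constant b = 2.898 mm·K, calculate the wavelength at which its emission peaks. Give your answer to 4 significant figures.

Wien's displacement law: λ_max = b/T = (2.898×10⁻³ m·K)/(12.8 K) = 2.2641×10⁻⁴ m.
That is 0.2264 mm, in the infrared range.

λ_max ≈ 0.2264 mm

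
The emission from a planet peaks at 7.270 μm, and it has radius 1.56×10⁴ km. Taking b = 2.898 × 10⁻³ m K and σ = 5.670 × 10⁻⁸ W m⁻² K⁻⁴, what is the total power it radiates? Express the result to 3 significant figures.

Wien's law: T = b/λ_max = 2.898×10⁻³/7.270×10⁻⁶ = 398.624 K.
Surface area A = 4πR² = 4π(1.56×10⁷ m)² = 3.05815×10¹⁵ m².
Then P = σAT⁴ = 5.670×10⁻⁸×3.05815×10¹⁵×(398.624)⁴ = 4.38×10¹⁸ W.

P ≈ 4.38×10¹⁸ W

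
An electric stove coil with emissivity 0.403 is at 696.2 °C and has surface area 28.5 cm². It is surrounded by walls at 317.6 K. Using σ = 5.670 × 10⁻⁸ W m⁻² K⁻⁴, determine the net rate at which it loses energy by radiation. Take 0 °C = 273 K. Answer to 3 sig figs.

T = 696.2 °C + 273 = 969.2 K.
Area A = 28.5 cm² = 2.85×10⁻³ m².
Net radiated power P_net = εσA(T⁴ − T₀⁴) = 0.403×5.670×10⁻⁸×2.85×10⁻³×(969.2⁴ − 317.6⁴).
T⁴ − T₀⁴ = 8.82376×10¹¹ − 1.01747×10¹⁰ = 8.72201×10¹¹ K⁴, so P_net = 56.8 W.

Net loss ≈ 56.8 W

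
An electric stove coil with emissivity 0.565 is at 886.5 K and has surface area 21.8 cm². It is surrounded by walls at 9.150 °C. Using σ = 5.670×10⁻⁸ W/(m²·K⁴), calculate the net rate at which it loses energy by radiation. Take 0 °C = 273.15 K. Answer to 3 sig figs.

Surroundings: T = 9.150 °C + 273.15 = 282.300 K.
Area A = 21.8 cm² = 2.18×10⁻³ m².
Net radiated power P_net = εσA(T⁴ − T₀⁴) = 0.565×5.670×10⁻⁸×2.18×10⁻³×(886.5⁴ − 282.300⁴).
T⁴ − T₀⁴ = 6.17611×10¹¹ − 6.35102×10⁹ = 6.11260×10¹¹ K⁴, so P_net = 42.7 W.

Net loss ≈ 42.7 W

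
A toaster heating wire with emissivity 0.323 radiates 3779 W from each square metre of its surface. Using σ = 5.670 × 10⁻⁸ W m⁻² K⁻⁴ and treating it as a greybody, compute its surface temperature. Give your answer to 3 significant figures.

T ≈ 674 K

I = εσT⁴, so T = (I/εσ)^(1/4) = (3779/(0.323×5.670×10⁻⁸))^(1/4) = 674 K.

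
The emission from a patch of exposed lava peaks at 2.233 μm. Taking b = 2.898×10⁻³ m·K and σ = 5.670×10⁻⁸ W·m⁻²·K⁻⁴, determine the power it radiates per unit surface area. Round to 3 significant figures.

Wien's law: T = b/λ_max = 2.898×10⁻³/2.233×10⁻⁶ = 1297.81 K.
Then I = σT⁴ = 5.670×10⁻⁸×(1297.81)⁴ = 1.61×10⁵ W/m².

I ≈ 1.61×10⁵ W/m²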